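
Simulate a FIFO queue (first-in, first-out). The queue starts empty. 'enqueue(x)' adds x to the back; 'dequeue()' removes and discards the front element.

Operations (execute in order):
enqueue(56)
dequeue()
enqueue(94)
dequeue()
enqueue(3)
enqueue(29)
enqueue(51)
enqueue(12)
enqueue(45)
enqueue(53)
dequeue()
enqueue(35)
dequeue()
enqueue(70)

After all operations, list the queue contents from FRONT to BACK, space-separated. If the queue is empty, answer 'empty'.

enqueue(56): [56]
dequeue(): []
enqueue(94): [94]
dequeue(): []
enqueue(3): [3]
enqueue(29): [3, 29]
enqueue(51): [3, 29, 51]
enqueue(12): [3, 29, 51, 12]
enqueue(45): [3, 29, 51, 12, 45]
enqueue(53): [3, 29, 51, 12, 45, 53]
dequeue(): [29, 51, 12, 45, 53]
enqueue(35): [29, 51, 12, 45, 53, 35]
dequeue(): [51, 12, 45, 53, 35]
enqueue(70): [51, 12, 45, 53, 35, 70]

Answer: 51 12 45 53 35 70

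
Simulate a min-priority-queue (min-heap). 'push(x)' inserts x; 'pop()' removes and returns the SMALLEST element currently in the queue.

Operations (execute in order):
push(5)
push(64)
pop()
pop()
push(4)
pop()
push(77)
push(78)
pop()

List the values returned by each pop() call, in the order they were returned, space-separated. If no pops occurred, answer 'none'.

Answer: 5 64 4 77

Derivation:
push(5): heap contents = [5]
push(64): heap contents = [5, 64]
pop() → 5: heap contents = [64]
pop() → 64: heap contents = []
push(4): heap contents = [4]
pop() → 4: heap contents = []
push(77): heap contents = [77]
push(78): heap contents = [77, 78]
pop() → 77: heap contents = [78]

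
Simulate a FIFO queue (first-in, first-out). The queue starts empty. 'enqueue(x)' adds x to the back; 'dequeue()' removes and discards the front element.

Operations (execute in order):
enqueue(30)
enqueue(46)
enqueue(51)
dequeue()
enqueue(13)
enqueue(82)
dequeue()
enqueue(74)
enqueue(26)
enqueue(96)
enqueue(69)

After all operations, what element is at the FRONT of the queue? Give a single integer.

enqueue(30): queue = [30]
enqueue(46): queue = [30, 46]
enqueue(51): queue = [30, 46, 51]
dequeue(): queue = [46, 51]
enqueue(13): queue = [46, 51, 13]
enqueue(82): queue = [46, 51, 13, 82]
dequeue(): queue = [51, 13, 82]
enqueue(74): queue = [51, 13, 82, 74]
enqueue(26): queue = [51, 13, 82, 74, 26]
enqueue(96): queue = [51, 13, 82, 74, 26, 96]
enqueue(69): queue = [51, 13, 82, 74, 26, 96, 69]

Answer: 51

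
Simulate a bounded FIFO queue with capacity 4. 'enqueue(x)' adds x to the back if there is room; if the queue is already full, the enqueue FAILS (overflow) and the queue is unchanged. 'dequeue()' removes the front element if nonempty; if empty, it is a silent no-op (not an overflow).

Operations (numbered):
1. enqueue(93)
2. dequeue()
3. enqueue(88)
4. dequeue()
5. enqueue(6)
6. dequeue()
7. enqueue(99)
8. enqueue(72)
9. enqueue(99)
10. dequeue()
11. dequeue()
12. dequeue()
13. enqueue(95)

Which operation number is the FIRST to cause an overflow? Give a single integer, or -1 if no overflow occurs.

Answer: -1

Derivation:
1. enqueue(93): size=1
2. dequeue(): size=0
3. enqueue(88): size=1
4. dequeue(): size=0
5. enqueue(6): size=1
6. dequeue(): size=0
7. enqueue(99): size=1
8. enqueue(72): size=2
9. enqueue(99): size=3
10. dequeue(): size=2
11. dequeue(): size=1
12. dequeue(): size=0
13. enqueue(95): size=1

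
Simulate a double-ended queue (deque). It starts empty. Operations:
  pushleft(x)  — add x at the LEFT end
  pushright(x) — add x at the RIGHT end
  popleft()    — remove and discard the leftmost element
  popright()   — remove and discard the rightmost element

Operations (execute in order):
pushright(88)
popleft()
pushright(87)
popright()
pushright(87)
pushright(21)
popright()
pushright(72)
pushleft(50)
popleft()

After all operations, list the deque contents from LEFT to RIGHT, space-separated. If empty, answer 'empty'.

Answer: 87 72

Derivation:
pushright(88): [88]
popleft(): []
pushright(87): [87]
popright(): []
pushright(87): [87]
pushright(21): [87, 21]
popright(): [87]
pushright(72): [87, 72]
pushleft(50): [50, 87, 72]
popleft(): [87, 72]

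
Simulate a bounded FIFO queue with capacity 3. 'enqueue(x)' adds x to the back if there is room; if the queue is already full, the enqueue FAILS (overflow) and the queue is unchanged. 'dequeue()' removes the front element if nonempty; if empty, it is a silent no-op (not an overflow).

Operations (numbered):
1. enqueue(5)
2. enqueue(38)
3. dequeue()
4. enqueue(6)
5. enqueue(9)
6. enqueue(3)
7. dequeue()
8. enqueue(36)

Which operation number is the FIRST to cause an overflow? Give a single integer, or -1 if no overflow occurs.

1. enqueue(5): size=1
2. enqueue(38): size=2
3. dequeue(): size=1
4. enqueue(6): size=2
5. enqueue(9): size=3
6. enqueue(3): size=3=cap → OVERFLOW (fail)
7. dequeue(): size=2
8. enqueue(36): size=3

Answer: 6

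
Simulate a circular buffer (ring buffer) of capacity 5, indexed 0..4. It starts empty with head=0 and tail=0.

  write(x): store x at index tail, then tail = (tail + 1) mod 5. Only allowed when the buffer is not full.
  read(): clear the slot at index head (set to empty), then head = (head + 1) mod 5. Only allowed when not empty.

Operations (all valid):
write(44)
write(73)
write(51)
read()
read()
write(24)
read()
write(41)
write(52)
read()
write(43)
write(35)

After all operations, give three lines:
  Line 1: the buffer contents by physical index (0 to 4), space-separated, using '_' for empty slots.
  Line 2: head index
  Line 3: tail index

Answer: 52 43 35 _ 41
4
3

Derivation:
write(44): buf=[44 _ _ _ _], head=0, tail=1, size=1
write(73): buf=[44 73 _ _ _], head=0, tail=2, size=2
write(51): buf=[44 73 51 _ _], head=0, tail=3, size=3
read(): buf=[_ 73 51 _ _], head=1, tail=3, size=2
read(): buf=[_ _ 51 _ _], head=2, tail=3, size=1
write(24): buf=[_ _ 51 24 _], head=2, tail=4, size=2
read(): buf=[_ _ _ 24 _], head=3, tail=4, size=1
write(41): buf=[_ _ _ 24 41], head=3, tail=0, size=2
write(52): buf=[52 _ _ 24 41], head=3, tail=1, size=3
read(): buf=[52 _ _ _ 41], head=4, tail=1, size=2
write(43): buf=[52 43 _ _ 41], head=4, tail=2, size=3
write(35): buf=[52 43 35 _ 41], head=4, tail=3, size=4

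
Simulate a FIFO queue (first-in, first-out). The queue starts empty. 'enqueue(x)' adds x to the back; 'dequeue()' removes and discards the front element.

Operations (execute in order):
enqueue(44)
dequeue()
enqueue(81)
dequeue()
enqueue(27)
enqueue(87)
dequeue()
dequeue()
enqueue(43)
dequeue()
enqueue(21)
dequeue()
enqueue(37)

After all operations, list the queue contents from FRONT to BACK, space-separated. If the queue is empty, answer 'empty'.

enqueue(44): [44]
dequeue(): []
enqueue(81): [81]
dequeue(): []
enqueue(27): [27]
enqueue(87): [27, 87]
dequeue(): [87]
dequeue(): []
enqueue(43): [43]
dequeue(): []
enqueue(21): [21]
dequeue(): []
enqueue(37): [37]

Answer: 37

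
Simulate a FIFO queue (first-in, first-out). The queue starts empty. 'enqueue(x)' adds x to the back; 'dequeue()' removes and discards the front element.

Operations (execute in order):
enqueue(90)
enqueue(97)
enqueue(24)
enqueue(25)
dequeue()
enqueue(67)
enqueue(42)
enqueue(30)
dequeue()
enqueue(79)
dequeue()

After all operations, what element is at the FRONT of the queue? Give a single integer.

Answer: 25

Derivation:
enqueue(90): queue = [90]
enqueue(97): queue = [90, 97]
enqueue(24): queue = [90, 97, 24]
enqueue(25): queue = [90, 97, 24, 25]
dequeue(): queue = [97, 24, 25]
enqueue(67): queue = [97, 24, 25, 67]
enqueue(42): queue = [97, 24, 25, 67, 42]
enqueue(30): queue = [97, 24, 25, 67, 42, 30]
dequeue(): queue = [24, 25, 67, 42, 30]
enqueue(79): queue = [24, 25, 67, 42, 30, 79]
dequeue(): queue = [25, 67, 42, 30, 79]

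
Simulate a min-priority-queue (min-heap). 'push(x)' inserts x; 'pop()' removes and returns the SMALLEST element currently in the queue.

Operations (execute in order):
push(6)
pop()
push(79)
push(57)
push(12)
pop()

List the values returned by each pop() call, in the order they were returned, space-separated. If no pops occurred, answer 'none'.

push(6): heap contents = [6]
pop() → 6: heap contents = []
push(79): heap contents = [79]
push(57): heap contents = [57, 79]
push(12): heap contents = [12, 57, 79]
pop() → 12: heap contents = [57, 79]

Answer: 6 12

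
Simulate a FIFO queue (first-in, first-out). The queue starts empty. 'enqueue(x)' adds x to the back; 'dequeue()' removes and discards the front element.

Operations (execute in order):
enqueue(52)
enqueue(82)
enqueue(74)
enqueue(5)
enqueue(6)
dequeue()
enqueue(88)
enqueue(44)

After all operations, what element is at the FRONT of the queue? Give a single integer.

Answer: 82

Derivation:
enqueue(52): queue = [52]
enqueue(82): queue = [52, 82]
enqueue(74): queue = [52, 82, 74]
enqueue(5): queue = [52, 82, 74, 5]
enqueue(6): queue = [52, 82, 74, 5, 6]
dequeue(): queue = [82, 74, 5, 6]
enqueue(88): queue = [82, 74, 5, 6, 88]
enqueue(44): queue = [82, 74, 5, 6, 88, 44]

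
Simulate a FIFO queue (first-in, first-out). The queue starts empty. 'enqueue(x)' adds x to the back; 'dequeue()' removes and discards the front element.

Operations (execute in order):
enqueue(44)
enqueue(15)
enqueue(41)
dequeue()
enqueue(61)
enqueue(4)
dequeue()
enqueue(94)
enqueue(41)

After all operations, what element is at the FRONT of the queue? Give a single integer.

Answer: 41

Derivation:
enqueue(44): queue = [44]
enqueue(15): queue = [44, 15]
enqueue(41): queue = [44, 15, 41]
dequeue(): queue = [15, 41]
enqueue(61): queue = [15, 41, 61]
enqueue(4): queue = [15, 41, 61, 4]
dequeue(): queue = [41, 61, 4]
enqueue(94): queue = [41, 61, 4, 94]
enqueue(41): queue = [41, 61, 4, 94, 41]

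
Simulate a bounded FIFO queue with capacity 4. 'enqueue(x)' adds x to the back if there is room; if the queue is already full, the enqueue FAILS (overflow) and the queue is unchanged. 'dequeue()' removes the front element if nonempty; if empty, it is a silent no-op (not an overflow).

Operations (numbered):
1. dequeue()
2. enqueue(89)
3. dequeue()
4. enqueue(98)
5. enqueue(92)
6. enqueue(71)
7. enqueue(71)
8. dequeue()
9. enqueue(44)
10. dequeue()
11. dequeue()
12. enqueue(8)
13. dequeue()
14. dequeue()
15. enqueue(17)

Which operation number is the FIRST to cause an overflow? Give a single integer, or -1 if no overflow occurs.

1. dequeue(): empty, no-op, size=0
2. enqueue(89): size=1
3. dequeue(): size=0
4. enqueue(98): size=1
5. enqueue(92): size=2
6. enqueue(71): size=3
7. enqueue(71): size=4
8. dequeue(): size=3
9. enqueue(44): size=4
10. dequeue(): size=3
11. dequeue(): size=2
12. enqueue(8): size=3
13. dequeue(): size=2
14. dequeue(): size=1
15. enqueue(17): size=2

Answer: -1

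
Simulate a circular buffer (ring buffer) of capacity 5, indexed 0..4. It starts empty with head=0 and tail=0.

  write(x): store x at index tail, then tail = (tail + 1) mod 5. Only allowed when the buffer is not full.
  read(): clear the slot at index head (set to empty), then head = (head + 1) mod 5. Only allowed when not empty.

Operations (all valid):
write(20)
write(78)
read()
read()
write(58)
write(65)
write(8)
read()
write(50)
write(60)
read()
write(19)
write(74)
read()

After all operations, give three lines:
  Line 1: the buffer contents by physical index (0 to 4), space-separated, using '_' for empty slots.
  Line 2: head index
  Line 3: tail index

Answer: 50 60 19 74 _
0
4

Derivation:
write(20): buf=[20 _ _ _ _], head=0, tail=1, size=1
write(78): buf=[20 78 _ _ _], head=0, tail=2, size=2
read(): buf=[_ 78 _ _ _], head=1, tail=2, size=1
read(): buf=[_ _ _ _ _], head=2, tail=2, size=0
write(58): buf=[_ _ 58 _ _], head=2, tail=3, size=1
write(65): buf=[_ _ 58 65 _], head=2, tail=4, size=2
write(8): buf=[_ _ 58 65 8], head=2, tail=0, size=3
read(): buf=[_ _ _ 65 8], head=3, tail=0, size=2
write(50): buf=[50 _ _ 65 8], head=3, tail=1, size=3
write(60): buf=[50 60 _ 65 8], head=3, tail=2, size=4
read(): buf=[50 60 _ _ 8], head=4, tail=2, size=3
write(19): buf=[50 60 19 _ 8], head=4, tail=3, size=4
write(74): buf=[50 60 19 74 8], head=4, tail=4, size=5
read(): buf=[50 60 19 74 _], head=0, tail=4, size=4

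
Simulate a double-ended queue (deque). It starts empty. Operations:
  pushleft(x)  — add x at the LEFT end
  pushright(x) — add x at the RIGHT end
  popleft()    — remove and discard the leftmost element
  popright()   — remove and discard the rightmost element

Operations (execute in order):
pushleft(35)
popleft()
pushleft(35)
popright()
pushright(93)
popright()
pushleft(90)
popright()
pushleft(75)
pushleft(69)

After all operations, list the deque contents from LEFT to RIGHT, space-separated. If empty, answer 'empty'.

Answer: 69 75

Derivation:
pushleft(35): [35]
popleft(): []
pushleft(35): [35]
popright(): []
pushright(93): [93]
popright(): []
pushleft(90): [90]
popright(): []
pushleft(75): [75]
pushleft(69): [69, 75]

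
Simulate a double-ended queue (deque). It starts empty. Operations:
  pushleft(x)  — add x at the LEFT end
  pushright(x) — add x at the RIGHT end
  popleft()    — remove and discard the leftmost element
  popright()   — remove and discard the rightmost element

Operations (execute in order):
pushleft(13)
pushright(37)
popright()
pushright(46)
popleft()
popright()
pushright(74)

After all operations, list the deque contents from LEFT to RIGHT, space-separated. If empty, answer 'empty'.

Answer: 74

Derivation:
pushleft(13): [13]
pushright(37): [13, 37]
popright(): [13]
pushright(46): [13, 46]
popleft(): [46]
popright(): []
pushright(74): [74]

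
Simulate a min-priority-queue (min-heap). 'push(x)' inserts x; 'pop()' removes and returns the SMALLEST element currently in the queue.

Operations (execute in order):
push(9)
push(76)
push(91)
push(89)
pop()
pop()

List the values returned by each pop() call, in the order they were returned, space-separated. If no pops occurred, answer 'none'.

Answer: 9 76

Derivation:
push(9): heap contents = [9]
push(76): heap contents = [9, 76]
push(91): heap contents = [9, 76, 91]
push(89): heap contents = [9, 76, 89, 91]
pop() → 9: heap contents = [76, 89, 91]
pop() → 76: heap contents = [89, 91]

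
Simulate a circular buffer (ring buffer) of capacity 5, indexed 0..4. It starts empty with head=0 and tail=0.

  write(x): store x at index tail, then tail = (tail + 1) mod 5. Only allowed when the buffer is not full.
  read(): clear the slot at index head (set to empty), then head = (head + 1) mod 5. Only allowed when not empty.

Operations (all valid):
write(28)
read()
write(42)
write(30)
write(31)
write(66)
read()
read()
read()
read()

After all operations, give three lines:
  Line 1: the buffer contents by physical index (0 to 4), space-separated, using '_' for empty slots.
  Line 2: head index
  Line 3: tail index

Answer: _ _ _ _ _
0
0

Derivation:
write(28): buf=[28 _ _ _ _], head=0, tail=1, size=1
read(): buf=[_ _ _ _ _], head=1, tail=1, size=0
write(42): buf=[_ 42 _ _ _], head=1, tail=2, size=1
write(30): buf=[_ 42 30 _ _], head=1, tail=3, size=2
write(31): buf=[_ 42 30 31 _], head=1, tail=4, size=3
write(66): buf=[_ 42 30 31 66], head=1, tail=0, size=4
read(): buf=[_ _ 30 31 66], head=2, tail=0, size=3
read(): buf=[_ _ _ 31 66], head=3, tail=0, size=2
read(): buf=[_ _ _ _ 66], head=4, tail=0, size=1
read(): buf=[_ _ _ _ _], head=0, tail=0, size=0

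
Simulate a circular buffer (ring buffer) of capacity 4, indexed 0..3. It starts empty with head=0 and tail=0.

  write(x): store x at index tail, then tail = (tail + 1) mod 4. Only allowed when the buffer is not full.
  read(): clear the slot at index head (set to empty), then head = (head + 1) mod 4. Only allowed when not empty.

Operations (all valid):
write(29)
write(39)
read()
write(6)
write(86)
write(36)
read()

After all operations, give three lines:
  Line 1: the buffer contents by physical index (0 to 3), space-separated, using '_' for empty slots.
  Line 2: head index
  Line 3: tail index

write(29): buf=[29 _ _ _], head=0, tail=1, size=1
write(39): buf=[29 39 _ _], head=0, tail=2, size=2
read(): buf=[_ 39 _ _], head=1, tail=2, size=1
write(6): buf=[_ 39 6 _], head=1, tail=3, size=2
write(86): buf=[_ 39 6 86], head=1, tail=0, size=3
write(36): buf=[36 39 6 86], head=1, tail=1, size=4
read(): buf=[36 _ 6 86], head=2, tail=1, size=3

Answer: 36 _ 6 86
2
1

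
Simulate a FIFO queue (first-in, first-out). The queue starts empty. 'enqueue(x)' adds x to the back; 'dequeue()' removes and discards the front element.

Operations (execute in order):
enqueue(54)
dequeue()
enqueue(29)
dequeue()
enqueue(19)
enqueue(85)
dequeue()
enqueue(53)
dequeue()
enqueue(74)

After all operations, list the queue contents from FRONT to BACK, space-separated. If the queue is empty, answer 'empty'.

Answer: 53 74

Derivation:
enqueue(54): [54]
dequeue(): []
enqueue(29): [29]
dequeue(): []
enqueue(19): [19]
enqueue(85): [19, 85]
dequeue(): [85]
enqueue(53): [85, 53]
dequeue(): [53]
enqueue(74): [53, 74]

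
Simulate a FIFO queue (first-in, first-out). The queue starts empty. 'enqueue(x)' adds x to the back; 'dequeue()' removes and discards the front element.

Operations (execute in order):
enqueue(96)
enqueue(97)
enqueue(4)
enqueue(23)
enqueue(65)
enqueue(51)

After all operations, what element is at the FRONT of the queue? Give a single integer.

Answer: 96

Derivation:
enqueue(96): queue = [96]
enqueue(97): queue = [96, 97]
enqueue(4): queue = [96, 97, 4]
enqueue(23): queue = [96, 97, 4, 23]
enqueue(65): queue = [96, 97, 4, 23, 65]
enqueue(51): queue = [96, 97, 4, 23, 65, 51]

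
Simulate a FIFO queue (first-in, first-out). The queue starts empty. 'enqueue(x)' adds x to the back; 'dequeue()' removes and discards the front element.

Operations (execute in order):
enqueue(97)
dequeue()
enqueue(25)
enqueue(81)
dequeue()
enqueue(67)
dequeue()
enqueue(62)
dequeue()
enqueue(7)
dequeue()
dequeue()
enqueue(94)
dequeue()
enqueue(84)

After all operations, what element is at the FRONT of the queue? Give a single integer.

enqueue(97): queue = [97]
dequeue(): queue = []
enqueue(25): queue = [25]
enqueue(81): queue = [25, 81]
dequeue(): queue = [81]
enqueue(67): queue = [81, 67]
dequeue(): queue = [67]
enqueue(62): queue = [67, 62]
dequeue(): queue = [62]
enqueue(7): queue = [62, 7]
dequeue(): queue = [7]
dequeue(): queue = []
enqueue(94): queue = [94]
dequeue(): queue = []
enqueue(84): queue = [84]

Answer: 84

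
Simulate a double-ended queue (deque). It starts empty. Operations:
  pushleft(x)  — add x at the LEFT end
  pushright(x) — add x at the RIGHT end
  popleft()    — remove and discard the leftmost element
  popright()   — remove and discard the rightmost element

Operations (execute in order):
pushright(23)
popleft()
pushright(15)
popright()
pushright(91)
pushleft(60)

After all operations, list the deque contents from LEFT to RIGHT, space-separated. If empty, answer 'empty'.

Answer: 60 91

Derivation:
pushright(23): [23]
popleft(): []
pushright(15): [15]
popright(): []
pushright(91): [91]
pushleft(60): [60, 91]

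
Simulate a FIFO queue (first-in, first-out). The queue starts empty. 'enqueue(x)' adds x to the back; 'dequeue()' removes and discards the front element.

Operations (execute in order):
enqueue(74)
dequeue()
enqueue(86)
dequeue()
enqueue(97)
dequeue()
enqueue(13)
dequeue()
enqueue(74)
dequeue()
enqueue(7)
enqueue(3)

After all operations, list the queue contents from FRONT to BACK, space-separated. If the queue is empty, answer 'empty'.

enqueue(74): [74]
dequeue(): []
enqueue(86): [86]
dequeue(): []
enqueue(97): [97]
dequeue(): []
enqueue(13): [13]
dequeue(): []
enqueue(74): [74]
dequeue(): []
enqueue(7): [7]
enqueue(3): [7, 3]

Answer: 7 3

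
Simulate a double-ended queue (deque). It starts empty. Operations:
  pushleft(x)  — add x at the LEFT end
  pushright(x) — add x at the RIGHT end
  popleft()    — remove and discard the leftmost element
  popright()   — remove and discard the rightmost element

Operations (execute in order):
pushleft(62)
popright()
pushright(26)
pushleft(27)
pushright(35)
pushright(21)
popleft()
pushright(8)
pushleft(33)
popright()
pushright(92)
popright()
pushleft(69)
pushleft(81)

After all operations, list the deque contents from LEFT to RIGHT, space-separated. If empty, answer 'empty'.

pushleft(62): [62]
popright(): []
pushright(26): [26]
pushleft(27): [27, 26]
pushright(35): [27, 26, 35]
pushright(21): [27, 26, 35, 21]
popleft(): [26, 35, 21]
pushright(8): [26, 35, 21, 8]
pushleft(33): [33, 26, 35, 21, 8]
popright(): [33, 26, 35, 21]
pushright(92): [33, 26, 35, 21, 92]
popright(): [33, 26, 35, 21]
pushleft(69): [69, 33, 26, 35, 21]
pushleft(81): [81, 69, 33, 26, 35, 21]

Answer: 81 69 33 26 35 21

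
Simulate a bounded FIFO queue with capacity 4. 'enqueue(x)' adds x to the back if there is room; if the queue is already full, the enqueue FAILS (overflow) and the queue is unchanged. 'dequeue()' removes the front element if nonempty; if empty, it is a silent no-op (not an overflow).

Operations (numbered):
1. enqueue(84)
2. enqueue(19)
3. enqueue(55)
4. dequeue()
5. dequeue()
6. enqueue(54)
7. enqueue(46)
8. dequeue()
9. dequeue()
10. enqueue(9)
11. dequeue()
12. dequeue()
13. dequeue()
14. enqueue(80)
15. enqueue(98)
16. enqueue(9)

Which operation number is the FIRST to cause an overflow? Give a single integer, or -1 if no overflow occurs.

Answer: -1

Derivation:
1. enqueue(84): size=1
2. enqueue(19): size=2
3. enqueue(55): size=3
4. dequeue(): size=2
5. dequeue(): size=1
6. enqueue(54): size=2
7. enqueue(46): size=3
8. dequeue(): size=2
9. dequeue(): size=1
10. enqueue(9): size=2
11. dequeue(): size=1
12. dequeue(): size=0
13. dequeue(): empty, no-op, size=0
14. enqueue(80): size=1
15. enqueue(98): size=2
16. enqueue(9): size=3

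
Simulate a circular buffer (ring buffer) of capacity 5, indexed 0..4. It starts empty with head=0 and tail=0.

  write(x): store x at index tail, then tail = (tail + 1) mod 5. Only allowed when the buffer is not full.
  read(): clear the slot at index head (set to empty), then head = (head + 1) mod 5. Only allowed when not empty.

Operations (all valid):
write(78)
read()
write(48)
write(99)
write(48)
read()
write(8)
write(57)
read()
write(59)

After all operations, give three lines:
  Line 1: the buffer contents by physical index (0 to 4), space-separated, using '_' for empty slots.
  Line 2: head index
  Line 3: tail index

Answer: 57 59 _ 48 8
3
2

Derivation:
write(78): buf=[78 _ _ _ _], head=0, tail=1, size=1
read(): buf=[_ _ _ _ _], head=1, tail=1, size=0
write(48): buf=[_ 48 _ _ _], head=1, tail=2, size=1
write(99): buf=[_ 48 99 _ _], head=1, tail=3, size=2
write(48): buf=[_ 48 99 48 _], head=1, tail=4, size=3
read(): buf=[_ _ 99 48 _], head=2, tail=4, size=2
write(8): buf=[_ _ 99 48 8], head=2, tail=0, size=3
write(57): buf=[57 _ 99 48 8], head=2, tail=1, size=4
read(): buf=[57 _ _ 48 8], head=3, tail=1, size=3
write(59): buf=[57 59 _ 48 8], head=3, tail=2, size=4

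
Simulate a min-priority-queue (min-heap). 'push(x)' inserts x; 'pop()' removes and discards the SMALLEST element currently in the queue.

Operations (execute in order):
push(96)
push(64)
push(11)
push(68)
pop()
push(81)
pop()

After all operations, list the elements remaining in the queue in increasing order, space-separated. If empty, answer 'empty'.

push(96): heap contents = [96]
push(64): heap contents = [64, 96]
push(11): heap contents = [11, 64, 96]
push(68): heap contents = [11, 64, 68, 96]
pop() → 11: heap contents = [64, 68, 96]
push(81): heap contents = [64, 68, 81, 96]
pop() → 64: heap contents = [68, 81, 96]

Answer: 68 81 96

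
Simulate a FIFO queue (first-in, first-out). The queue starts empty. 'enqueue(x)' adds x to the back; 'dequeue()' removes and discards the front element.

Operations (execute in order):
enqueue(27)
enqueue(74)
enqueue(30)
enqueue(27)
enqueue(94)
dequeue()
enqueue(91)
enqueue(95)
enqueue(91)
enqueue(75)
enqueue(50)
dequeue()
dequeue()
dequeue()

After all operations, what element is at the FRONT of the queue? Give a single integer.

Answer: 94

Derivation:
enqueue(27): queue = [27]
enqueue(74): queue = [27, 74]
enqueue(30): queue = [27, 74, 30]
enqueue(27): queue = [27, 74, 30, 27]
enqueue(94): queue = [27, 74, 30, 27, 94]
dequeue(): queue = [74, 30, 27, 94]
enqueue(91): queue = [74, 30, 27, 94, 91]
enqueue(95): queue = [74, 30, 27, 94, 91, 95]
enqueue(91): queue = [74, 30, 27, 94, 91, 95, 91]
enqueue(75): queue = [74, 30, 27, 94, 91, 95, 91, 75]
enqueue(50): queue = [74, 30, 27, 94, 91, 95, 91, 75, 50]
dequeue(): queue = [30, 27, 94, 91, 95, 91, 75, 50]
dequeue(): queue = [27, 94, 91, 95, 91, 75, 50]
dequeue(): queue = [94, 91, 95, 91, 75, 50]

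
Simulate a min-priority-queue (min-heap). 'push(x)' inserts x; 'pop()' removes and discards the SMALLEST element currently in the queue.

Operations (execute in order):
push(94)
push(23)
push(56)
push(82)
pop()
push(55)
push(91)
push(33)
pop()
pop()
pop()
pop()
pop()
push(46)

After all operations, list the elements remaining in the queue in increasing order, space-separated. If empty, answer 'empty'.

push(94): heap contents = [94]
push(23): heap contents = [23, 94]
push(56): heap contents = [23, 56, 94]
push(82): heap contents = [23, 56, 82, 94]
pop() → 23: heap contents = [56, 82, 94]
push(55): heap contents = [55, 56, 82, 94]
push(91): heap contents = [55, 56, 82, 91, 94]
push(33): heap contents = [33, 55, 56, 82, 91, 94]
pop() → 33: heap contents = [55, 56, 82, 91, 94]
pop() → 55: heap contents = [56, 82, 91, 94]
pop() → 56: heap contents = [82, 91, 94]
pop() → 82: heap contents = [91, 94]
pop() → 91: heap contents = [94]
push(46): heap contents = [46, 94]

Answer: 46 94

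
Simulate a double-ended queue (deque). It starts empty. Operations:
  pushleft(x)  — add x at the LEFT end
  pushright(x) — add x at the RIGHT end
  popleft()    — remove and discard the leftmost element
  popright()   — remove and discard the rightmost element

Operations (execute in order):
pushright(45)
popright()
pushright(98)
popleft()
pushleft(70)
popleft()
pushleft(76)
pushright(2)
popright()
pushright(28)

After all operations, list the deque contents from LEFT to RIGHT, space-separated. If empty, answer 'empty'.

Answer: 76 28

Derivation:
pushright(45): [45]
popright(): []
pushright(98): [98]
popleft(): []
pushleft(70): [70]
popleft(): []
pushleft(76): [76]
pushright(2): [76, 2]
popright(): [76]
pushright(28): [76, 28]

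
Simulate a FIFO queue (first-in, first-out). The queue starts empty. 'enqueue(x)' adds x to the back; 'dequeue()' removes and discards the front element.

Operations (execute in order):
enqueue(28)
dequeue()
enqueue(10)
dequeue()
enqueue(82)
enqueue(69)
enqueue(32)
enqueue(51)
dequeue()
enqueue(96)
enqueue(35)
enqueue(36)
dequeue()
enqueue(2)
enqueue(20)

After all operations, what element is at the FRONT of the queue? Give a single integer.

enqueue(28): queue = [28]
dequeue(): queue = []
enqueue(10): queue = [10]
dequeue(): queue = []
enqueue(82): queue = [82]
enqueue(69): queue = [82, 69]
enqueue(32): queue = [82, 69, 32]
enqueue(51): queue = [82, 69, 32, 51]
dequeue(): queue = [69, 32, 51]
enqueue(96): queue = [69, 32, 51, 96]
enqueue(35): queue = [69, 32, 51, 96, 35]
enqueue(36): queue = [69, 32, 51, 96, 35, 36]
dequeue(): queue = [32, 51, 96, 35, 36]
enqueue(2): queue = [32, 51, 96, 35, 36, 2]
enqueue(20): queue = [32, 51, 96, 35, 36, 2, 20]

Answer: 32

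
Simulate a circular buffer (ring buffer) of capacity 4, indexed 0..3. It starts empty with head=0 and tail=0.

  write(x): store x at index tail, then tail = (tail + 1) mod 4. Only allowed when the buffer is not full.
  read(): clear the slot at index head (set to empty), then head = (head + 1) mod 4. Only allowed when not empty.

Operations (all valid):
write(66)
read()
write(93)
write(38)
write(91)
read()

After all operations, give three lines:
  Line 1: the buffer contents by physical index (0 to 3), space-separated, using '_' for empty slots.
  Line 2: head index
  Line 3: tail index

Answer: _ _ 38 91
2
0

Derivation:
write(66): buf=[66 _ _ _], head=0, tail=1, size=1
read(): buf=[_ _ _ _], head=1, tail=1, size=0
write(93): buf=[_ 93 _ _], head=1, tail=2, size=1
write(38): buf=[_ 93 38 _], head=1, tail=3, size=2
write(91): buf=[_ 93 38 91], head=1, tail=0, size=3
read(): buf=[_ _ 38 91], head=2, tail=0, size=2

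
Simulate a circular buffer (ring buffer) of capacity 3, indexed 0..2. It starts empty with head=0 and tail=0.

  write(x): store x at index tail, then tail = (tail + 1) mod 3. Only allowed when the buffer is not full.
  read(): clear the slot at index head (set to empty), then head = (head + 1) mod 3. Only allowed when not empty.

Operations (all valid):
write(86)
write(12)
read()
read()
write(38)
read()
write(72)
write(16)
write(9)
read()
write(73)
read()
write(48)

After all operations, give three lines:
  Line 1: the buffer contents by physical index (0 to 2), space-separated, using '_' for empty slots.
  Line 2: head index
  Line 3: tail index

write(86): buf=[86 _ _], head=0, tail=1, size=1
write(12): buf=[86 12 _], head=0, tail=2, size=2
read(): buf=[_ 12 _], head=1, tail=2, size=1
read(): buf=[_ _ _], head=2, tail=2, size=0
write(38): buf=[_ _ 38], head=2, tail=0, size=1
read(): buf=[_ _ _], head=0, tail=0, size=0
write(72): buf=[72 _ _], head=0, tail=1, size=1
write(16): buf=[72 16 _], head=0, tail=2, size=2
write(9): buf=[72 16 9], head=0, tail=0, size=3
read(): buf=[_ 16 9], head=1, tail=0, size=2
write(73): buf=[73 16 9], head=1, tail=1, size=3
read(): buf=[73 _ 9], head=2, tail=1, size=2
write(48): buf=[73 48 9], head=2, tail=2, size=3

Answer: 73 48 9
2
2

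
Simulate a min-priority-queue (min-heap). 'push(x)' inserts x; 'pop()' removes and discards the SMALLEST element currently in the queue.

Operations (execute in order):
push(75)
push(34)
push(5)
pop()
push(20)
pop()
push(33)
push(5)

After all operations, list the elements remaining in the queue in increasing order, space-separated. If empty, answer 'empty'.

push(75): heap contents = [75]
push(34): heap contents = [34, 75]
push(5): heap contents = [5, 34, 75]
pop() → 5: heap contents = [34, 75]
push(20): heap contents = [20, 34, 75]
pop() → 20: heap contents = [34, 75]
push(33): heap contents = [33, 34, 75]
push(5): heap contents = [5, 33, 34, 75]

Answer: 5 33 34 75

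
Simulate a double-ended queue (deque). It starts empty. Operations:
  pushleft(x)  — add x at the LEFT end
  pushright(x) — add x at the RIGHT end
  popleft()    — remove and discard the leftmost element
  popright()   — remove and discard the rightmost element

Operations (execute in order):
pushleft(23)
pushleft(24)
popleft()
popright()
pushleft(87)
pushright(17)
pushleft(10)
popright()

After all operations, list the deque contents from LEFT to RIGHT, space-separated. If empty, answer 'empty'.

Answer: 10 87

Derivation:
pushleft(23): [23]
pushleft(24): [24, 23]
popleft(): [23]
popright(): []
pushleft(87): [87]
pushright(17): [87, 17]
pushleft(10): [10, 87, 17]
popright(): [10, 87]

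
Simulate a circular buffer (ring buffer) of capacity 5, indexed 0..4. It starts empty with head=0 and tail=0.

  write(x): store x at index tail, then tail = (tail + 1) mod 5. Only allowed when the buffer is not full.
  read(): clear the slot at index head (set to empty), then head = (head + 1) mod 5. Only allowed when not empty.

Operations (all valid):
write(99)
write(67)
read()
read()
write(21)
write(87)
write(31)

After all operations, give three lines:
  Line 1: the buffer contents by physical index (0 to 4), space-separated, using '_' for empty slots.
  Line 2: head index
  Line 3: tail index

Answer: _ _ 21 87 31
2
0

Derivation:
write(99): buf=[99 _ _ _ _], head=0, tail=1, size=1
write(67): buf=[99 67 _ _ _], head=0, tail=2, size=2
read(): buf=[_ 67 _ _ _], head=1, tail=2, size=1
read(): buf=[_ _ _ _ _], head=2, tail=2, size=0
write(21): buf=[_ _ 21 _ _], head=2, tail=3, size=1
write(87): buf=[_ _ 21 87 _], head=2, tail=4, size=2
write(31): buf=[_ _ 21 87 31], head=2, tail=0, size=3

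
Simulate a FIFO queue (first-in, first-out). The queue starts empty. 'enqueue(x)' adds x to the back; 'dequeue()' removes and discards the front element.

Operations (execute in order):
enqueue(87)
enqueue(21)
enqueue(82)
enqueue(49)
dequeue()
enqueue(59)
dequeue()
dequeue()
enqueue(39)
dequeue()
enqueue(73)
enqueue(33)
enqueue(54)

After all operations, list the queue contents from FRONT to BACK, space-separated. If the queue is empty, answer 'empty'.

Answer: 59 39 73 33 54

Derivation:
enqueue(87): [87]
enqueue(21): [87, 21]
enqueue(82): [87, 21, 82]
enqueue(49): [87, 21, 82, 49]
dequeue(): [21, 82, 49]
enqueue(59): [21, 82, 49, 59]
dequeue(): [82, 49, 59]
dequeue(): [49, 59]
enqueue(39): [49, 59, 39]
dequeue(): [59, 39]
enqueue(73): [59, 39, 73]
enqueue(33): [59, 39, 73, 33]
enqueue(54): [59, 39, 73, 33, 54]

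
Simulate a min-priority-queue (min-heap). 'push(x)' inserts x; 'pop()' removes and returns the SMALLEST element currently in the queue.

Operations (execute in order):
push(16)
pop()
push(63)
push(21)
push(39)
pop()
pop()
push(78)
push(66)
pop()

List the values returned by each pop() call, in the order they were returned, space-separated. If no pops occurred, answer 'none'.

Answer: 16 21 39 63

Derivation:
push(16): heap contents = [16]
pop() → 16: heap contents = []
push(63): heap contents = [63]
push(21): heap contents = [21, 63]
push(39): heap contents = [21, 39, 63]
pop() → 21: heap contents = [39, 63]
pop() → 39: heap contents = [63]
push(78): heap contents = [63, 78]
push(66): heap contents = [63, 66, 78]
pop() → 63: heap contents = [66, 78]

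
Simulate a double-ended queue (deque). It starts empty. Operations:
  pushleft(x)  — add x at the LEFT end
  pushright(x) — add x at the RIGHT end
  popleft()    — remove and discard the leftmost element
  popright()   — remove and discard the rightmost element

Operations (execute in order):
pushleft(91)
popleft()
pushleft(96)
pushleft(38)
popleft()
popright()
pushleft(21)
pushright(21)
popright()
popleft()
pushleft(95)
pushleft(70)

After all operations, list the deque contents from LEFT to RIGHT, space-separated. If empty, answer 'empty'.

Answer: 70 95

Derivation:
pushleft(91): [91]
popleft(): []
pushleft(96): [96]
pushleft(38): [38, 96]
popleft(): [96]
popright(): []
pushleft(21): [21]
pushright(21): [21, 21]
popright(): [21]
popleft(): []
pushleft(95): [95]
pushleft(70): [70, 95]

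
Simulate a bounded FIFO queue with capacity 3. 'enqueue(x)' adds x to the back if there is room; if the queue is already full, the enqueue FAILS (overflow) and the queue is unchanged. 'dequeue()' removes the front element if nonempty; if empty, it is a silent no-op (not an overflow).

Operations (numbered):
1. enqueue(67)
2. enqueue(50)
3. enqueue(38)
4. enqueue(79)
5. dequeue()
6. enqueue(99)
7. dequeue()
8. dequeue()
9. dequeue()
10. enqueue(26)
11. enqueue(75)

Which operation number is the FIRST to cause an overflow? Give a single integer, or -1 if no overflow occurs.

1. enqueue(67): size=1
2. enqueue(50): size=2
3. enqueue(38): size=3
4. enqueue(79): size=3=cap → OVERFLOW (fail)
5. dequeue(): size=2
6. enqueue(99): size=3
7. dequeue(): size=2
8. dequeue(): size=1
9. dequeue(): size=0
10. enqueue(26): size=1
11. enqueue(75): size=2

Answer: 4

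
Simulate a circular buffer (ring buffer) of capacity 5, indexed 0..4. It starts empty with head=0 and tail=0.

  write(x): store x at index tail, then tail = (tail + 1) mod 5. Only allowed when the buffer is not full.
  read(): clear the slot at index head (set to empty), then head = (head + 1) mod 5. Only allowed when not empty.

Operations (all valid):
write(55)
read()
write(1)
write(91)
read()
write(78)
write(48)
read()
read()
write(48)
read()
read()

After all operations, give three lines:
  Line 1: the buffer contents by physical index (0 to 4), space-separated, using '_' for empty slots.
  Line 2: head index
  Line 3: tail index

write(55): buf=[55 _ _ _ _], head=0, tail=1, size=1
read(): buf=[_ _ _ _ _], head=1, tail=1, size=0
write(1): buf=[_ 1 _ _ _], head=1, tail=2, size=1
write(91): buf=[_ 1 91 _ _], head=1, tail=3, size=2
read(): buf=[_ _ 91 _ _], head=2, tail=3, size=1
write(78): buf=[_ _ 91 78 _], head=2, tail=4, size=2
write(48): buf=[_ _ 91 78 48], head=2, tail=0, size=3
read(): buf=[_ _ _ 78 48], head=3, tail=0, size=2
read(): buf=[_ _ _ _ 48], head=4, tail=0, size=1
write(48): buf=[48 _ _ _ 48], head=4, tail=1, size=2
read(): buf=[48 _ _ _ _], head=0, tail=1, size=1
read(): buf=[_ _ _ _ _], head=1, tail=1, size=0

Answer: _ _ _ _ _
1
1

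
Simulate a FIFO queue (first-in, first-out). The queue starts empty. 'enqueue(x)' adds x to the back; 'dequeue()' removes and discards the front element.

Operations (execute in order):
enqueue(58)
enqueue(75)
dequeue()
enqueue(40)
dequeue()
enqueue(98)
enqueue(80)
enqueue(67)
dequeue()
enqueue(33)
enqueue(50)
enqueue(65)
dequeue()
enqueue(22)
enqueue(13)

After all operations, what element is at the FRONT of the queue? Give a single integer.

enqueue(58): queue = [58]
enqueue(75): queue = [58, 75]
dequeue(): queue = [75]
enqueue(40): queue = [75, 40]
dequeue(): queue = [40]
enqueue(98): queue = [40, 98]
enqueue(80): queue = [40, 98, 80]
enqueue(67): queue = [40, 98, 80, 67]
dequeue(): queue = [98, 80, 67]
enqueue(33): queue = [98, 80, 67, 33]
enqueue(50): queue = [98, 80, 67, 33, 50]
enqueue(65): queue = [98, 80, 67, 33, 50, 65]
dequeue(): queue = [80, 67, 33, 50, 65]
enqueue(22): queue = [80, 67, 33, 50, 65, 22]
enqueue(13): queue = [80, 67, 33, 50, 65, 22, 13]

Answer: 80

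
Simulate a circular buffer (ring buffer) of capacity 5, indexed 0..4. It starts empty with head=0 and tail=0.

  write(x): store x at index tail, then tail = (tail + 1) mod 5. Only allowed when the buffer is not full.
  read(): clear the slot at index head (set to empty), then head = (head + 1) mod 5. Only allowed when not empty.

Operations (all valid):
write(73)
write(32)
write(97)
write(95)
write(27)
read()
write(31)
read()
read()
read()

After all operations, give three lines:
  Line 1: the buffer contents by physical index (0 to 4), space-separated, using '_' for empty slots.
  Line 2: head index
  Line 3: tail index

Answer: 31 _ _ _ 27
4
1

Derivation:
write(73): buf=[73 _ _ _ _], head=0, tail=1, size=1
write(32): buf=[73 32 _ _ _], head=0, tail=2, size=2
write(97): buf=[73 32 97 _ _], head=0, tail=3, size=3
write(95): buf=[73 32 97 95 _], head=0, tail=4, size=4
write(27): buf=[73 32 97 95 27], head=0, tail=0, size=5
read(): buf=[_ 32 97 95 27], head=1, tail=0, size=4
write(31): buf=[31 32 97 95 27], head=1, tail=1, size=5
read(): buf=[31 _ 97 95 27], head=2, tail=1, size=4
read(): buf=[31 _ _ 95 27], head=3, tail=1, size=3
read(): buf=[31 _ _ _ 27], head=4, tail=1, size=2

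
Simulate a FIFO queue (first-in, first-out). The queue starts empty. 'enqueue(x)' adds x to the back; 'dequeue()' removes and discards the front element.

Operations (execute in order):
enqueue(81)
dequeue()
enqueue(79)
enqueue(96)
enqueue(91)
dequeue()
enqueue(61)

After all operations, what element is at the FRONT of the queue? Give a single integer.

enqueue(81): queue = [81]
dequeue(): queue = []
enqueue(79): queue = [79]
enqueue(96): queue = [79, 96]
enqueue(91): queue = [79, 96, 91]
dequeue(): queue = [96, 91]
enqueue(61): queue = [96, 91, 61]

Answer: 96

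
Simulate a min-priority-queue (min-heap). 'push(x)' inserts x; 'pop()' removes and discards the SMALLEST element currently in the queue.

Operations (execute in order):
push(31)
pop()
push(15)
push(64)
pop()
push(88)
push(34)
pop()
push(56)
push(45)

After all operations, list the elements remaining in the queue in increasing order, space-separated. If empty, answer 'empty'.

Answer: 45 56 64 88

Derivation:
push(31): heap contents = [31]
pop() → 31: heap contents = []
push(15): heap contents = [15]
push(64): heap contents = [15, 64]
pop() → 15: heap contents = [64]
push(88): heap contents = [64, 88]
push(34): heap contents = [34, 64, 88]
pop() → 34: heap contents = [64, 88]
push(56): heap contents = [56, 64, 88]
push(45): heap contents = [45, 56, 64, 88]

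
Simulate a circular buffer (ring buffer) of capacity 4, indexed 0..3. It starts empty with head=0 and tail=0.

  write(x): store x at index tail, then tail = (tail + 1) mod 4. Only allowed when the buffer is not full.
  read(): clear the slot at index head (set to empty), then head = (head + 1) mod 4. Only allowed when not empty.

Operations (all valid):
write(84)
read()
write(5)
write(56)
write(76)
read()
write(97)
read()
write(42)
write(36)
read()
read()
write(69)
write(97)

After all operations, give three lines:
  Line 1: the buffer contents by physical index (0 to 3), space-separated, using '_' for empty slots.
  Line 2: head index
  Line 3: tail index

write(84): buf=[84 _ _ _], head=0, tail=1, size=1
read(): buf=[_ _ _ _], head=1, tail=1, size=0
write(5): buf=[_ 5 _ _], head=1, tail=2, size=1
write(56): buf=[_ 5 56 _], head=1, tail=3, size=2
write(76): buf=[_ 5 56 76], head=1, tail=0, size=3
read(): buf=[_ _ 56 76], head=2, tail=0, size=2
write(97): buf=[97 _ 56 76], head=2, tail=1, size=3
read(): buf=[97 _ _ 76], head=3, tail=1, size=2
write(42): buf=[97 42 _ 76], head=3, tail=2, size=3
write(36): buf=[97 42 36 76], head=3, tail=3, size=4
read(): buf=[97 42 36 _], head=0, tail=3, size=3
read(): buf=[_ 42 36 _], head=1, tail=3, size=2
write(69): buf=[_ 42 36 69], head=1, tail=0, size=3
write(97): buf=[97 42 36 69], head=1, tail=1, size=4

Answer: 97 42 36 69
1
1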